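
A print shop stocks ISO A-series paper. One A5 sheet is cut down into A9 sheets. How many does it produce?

Each ISO step halves the sheet: 1 × A5 → 2 × A6 → 4 × A7 → 8 × A8 → …
From A5 to A9 is 4 halving steps: 2^4 = 16.

16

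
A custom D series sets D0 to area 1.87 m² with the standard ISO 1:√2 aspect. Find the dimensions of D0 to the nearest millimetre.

Let the short side be w mm. Then w · w√2 = 1.87 m² = 1,870,000 mm².
w² = 1,870,000/√2, so w ≈ 1149.9 mm; long side = w√2 ≈ 1626.2 mm.

1150 × 1626 mm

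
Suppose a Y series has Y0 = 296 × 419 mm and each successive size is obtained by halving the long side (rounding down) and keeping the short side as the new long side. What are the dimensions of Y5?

52 × 74 mm

Y1: ⌊419/2⌋ × 296 = 209 × 296 mm
Y2: ⌊296/2⌋ × 209 = 148 × 209 mm
Y3: ⌊209/2⌋ × 148 = 104 × 148 mm
Y4: ⌊148/2⌋ × 104 = 74 × 104 mm
Y5: ⌊104/2⌋ × 74 = 52 × 74 mm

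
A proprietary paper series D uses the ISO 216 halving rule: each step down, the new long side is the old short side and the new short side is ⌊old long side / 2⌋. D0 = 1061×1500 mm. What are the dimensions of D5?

D1: ⌊1500/2⌋ × 1061 = 750 × 1061 mm
D2: ⌊1061/2⌋ × 750 = 530 × 750 mm
D3: ⌊750/2⌋ × 530 = 375 × 530 mm
D4: ⌊530/2⌋ × 375 = 265 × 375 mm
D5: ⌊375/2⌋ × 265 = 187 × 265 mm

187 × 265 mm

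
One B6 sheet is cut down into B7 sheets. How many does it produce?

2

Each ISO step halves the sheet: 1 × B6 → 2 × B7
From B6 to B7 is 1 halving step: 2^1 = 2.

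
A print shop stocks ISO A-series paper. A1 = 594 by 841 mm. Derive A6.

105 × 148 mm

A2: ⌊841/2⌋ × 594 = 420 × 594 mm
A3: ⌊594/2⌋ × 420 = 297 × 420 mm
A4: ⌊420/2⌋ × 297 = 210 × 297 mm
A5: ⌊297/2⌋ × 210 = 148 × 210 mm
A6: ⌊210/2⌋ × 148 = 105 × 148 mm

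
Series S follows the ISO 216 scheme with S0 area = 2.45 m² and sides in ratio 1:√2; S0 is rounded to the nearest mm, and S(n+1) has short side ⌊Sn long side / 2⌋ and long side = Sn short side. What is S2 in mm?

Let S0's short side be w mm. w · w√2 = 2.45 m² = 2,450,000 mm², so w ≈ 1316.2 mm and w√2 ≈ 1861.4 mm → S0 = 1316 × 1861 mm.
S1: ⌊1861/2⌋ × 1316 = 930 × 1316 mm
S2: ⌊1316/2⌋ × 930 = 658 × 930 mm

658 × 930 mm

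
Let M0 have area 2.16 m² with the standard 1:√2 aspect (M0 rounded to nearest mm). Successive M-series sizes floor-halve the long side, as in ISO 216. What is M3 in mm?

Let M0's short side be w mm. w · w√2 = 2.16 m² = 2,160,000 mm², so w ≈ 1235.9 mm and w√2 ≈ 1747.8 mm → M0 = 1236 × 1748 mm.
M1: ⌊1748/2⌋ × 1236 = 874 × 1236 mm
M2: ⌊1236/2⌋ × 874 = 618 × 874 mm
M3: ⌊874/2⌋ × 618 = 437 × 618 mm

437 × 618 mm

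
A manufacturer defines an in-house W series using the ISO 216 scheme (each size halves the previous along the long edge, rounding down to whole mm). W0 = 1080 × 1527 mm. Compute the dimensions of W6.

W1: ⌊1527/2⌋ × 1080 = 763 × 1080 mm
W2: ⌊1080/2⌋ × 763 = 540 × 763 mm
W3: ⌊763/2⌋ × 540 = 381 × 540 mm
W4: ⌊540/2⌋ × 381 = 270 × 381 mm
W5: ⌊381/2⌋ × 270 = 190 × 270 mm
W6: ⌊270/2⌋ × 190 = 135 × 190 mm

135 × 190 mm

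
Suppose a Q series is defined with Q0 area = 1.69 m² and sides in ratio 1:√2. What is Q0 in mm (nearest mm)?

Let the short side be w mm. Then w · w√2 = 1.69 m² = 1,690,000 mm².
w² = 1,690,000/√2, so w ≈ 1093.2 mm; long side = w√2 ≈ 1546.0 mm.

1093 × 1546 mm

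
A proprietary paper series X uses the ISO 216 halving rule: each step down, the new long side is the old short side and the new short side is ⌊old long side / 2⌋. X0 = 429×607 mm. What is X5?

75 × 107 mm

X1: ⌊607/2⌋ × 429 = 303 × 429 mm
X2: ⌊429/2⌋ × 303 = 214 × 303 mm
X3: ⌊303/2⌋ × 214 = 151 × 214 mm
X4: ⌊214/2⌋ × 151 = 107 × 151 mm
X5: ⌊151/2⌋ × 107 = 75 × 107 mm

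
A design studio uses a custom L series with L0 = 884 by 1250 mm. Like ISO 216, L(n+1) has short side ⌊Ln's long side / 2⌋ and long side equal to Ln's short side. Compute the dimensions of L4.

221 × 312 mm

L1: ⌊1250/2⌋ × 884 = 625 × 884 mm
L2: ⌊884/2⌋ × 625 = 442 × 625 mm
L3: ⌊625/2⌋ × 442 = 312 × 442 mm
L4: ⌊442/2⌋ × 312 = 221 × 312 mm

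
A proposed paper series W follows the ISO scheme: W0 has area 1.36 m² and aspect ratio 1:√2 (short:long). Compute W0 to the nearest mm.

981 × 1387 mm

Let the short side be w mm. Then w · w√2 = 1.36 m² = 1,360,000 mm².
w² = 1,360,000/√2, so w ≈ 980.6 mm; long side = w√2 ≈ 1386.8 mm.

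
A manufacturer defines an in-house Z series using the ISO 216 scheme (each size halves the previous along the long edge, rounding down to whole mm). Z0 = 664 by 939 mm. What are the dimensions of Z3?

234 × 332 mm

Z1: ⌊939/2⌋ × 664 = 469 × 664 mm
Z2: ⌊664/2⌋ × 469 = 332 × 469 mm
Z3: ⌊469/2⌋ × 332 = 234 × 332 mm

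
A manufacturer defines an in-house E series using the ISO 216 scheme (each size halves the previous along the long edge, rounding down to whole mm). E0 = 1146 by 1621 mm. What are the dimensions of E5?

202 × 286 mm

E1 = 810 × 1146 mm (from E0 by 1 halving).
E2: ⌊1146/2⌋ × 810 = 573 × 810 mm
E3: ⌊810/2⌋ × 573 = 405 × 573 mm
E4: ⌊573/2⌋ × 405 = 286 × 405 mm
E5: ⌊405/2⌋ × 286 = 202 × 286 mm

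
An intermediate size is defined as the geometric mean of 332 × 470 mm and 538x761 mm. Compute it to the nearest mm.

423 × 598 mm

Short side: √(332 · 538) = √178616 ≈ 422.6 → 423 mm
Long side: √(470 · 761) = √357670 ≈ 598.1 → 598 mm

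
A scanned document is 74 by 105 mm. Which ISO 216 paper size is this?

A7 (74 × 105 mm)

Aspect ratio 105/74 ≈ 1.419 — close to the ISO √2 ≈ 1.414.
In the A-series (A0 area = 1 m²): A7 = 74 × 105 mm.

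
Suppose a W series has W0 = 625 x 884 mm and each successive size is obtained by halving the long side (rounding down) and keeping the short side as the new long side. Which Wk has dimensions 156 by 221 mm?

W4

W0: 625 × 884 mm
W1: 442 × 625 mm
W2: 312 × 442 mm
W3: 221 × 312 mm
W4: 156 × 221 mm
W5: 110 × 156 mm
→ matches W4.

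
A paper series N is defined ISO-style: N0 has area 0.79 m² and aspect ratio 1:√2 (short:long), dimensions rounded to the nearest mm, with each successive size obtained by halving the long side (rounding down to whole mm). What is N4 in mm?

Let N0's short side be w mm. w · w√2 = 0.79 m² = 790,000 mm², so w ≈ 747.4 mm and w√2 ≈ 1057.0 mm → N0 = 747 × 1057 mm.
N1: ⌊1057/2⌋ × 747 = 528 × 747 mm
N2: ⌊747/2⌋ × 528 = 373 × 528 mm
N3: ⌊528/2⌋ × 373 = 264 × 373 mm
N4: ⌊373/2⌋ × 264 = 186 × 264 mm

186 × 264 mm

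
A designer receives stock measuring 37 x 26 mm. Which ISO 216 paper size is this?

Aspect ratio 37/26 ≈ 1.423 — close to the ISO √2 ≈ 1.414.
In the A-series (A0 area = 1 m²): A10 = 26 × 37 mm.

A10 (26 × 37 mm)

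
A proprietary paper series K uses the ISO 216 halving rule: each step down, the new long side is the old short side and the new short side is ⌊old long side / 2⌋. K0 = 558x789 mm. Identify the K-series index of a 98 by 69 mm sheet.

K6

K0: 558 × 789 mm
K1: 394 × 558 mm
K2: 279 × 394 mm
K3: 197 × 279 mm
K4: 139 × 197 mm
K5: 98 × 139 mm
K6: 69 × 98 mm
K7: 49 × 69 mm
→ matches K6.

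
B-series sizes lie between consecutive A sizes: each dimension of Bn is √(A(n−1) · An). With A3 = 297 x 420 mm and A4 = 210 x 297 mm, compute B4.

250 × 353 mm

Short side: √(297 · 210) = √62370 ≈ 249.7 → 250 mm
Long side: √(420 · 297) = √124740 ≈ 353.2 → 353 mm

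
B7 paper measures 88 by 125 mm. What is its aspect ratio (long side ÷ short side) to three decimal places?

125 / 88 = 1.420
ISO 216 targets √2 ≈ 1.414; the +0.006 deviation is from mm rounding.

1.420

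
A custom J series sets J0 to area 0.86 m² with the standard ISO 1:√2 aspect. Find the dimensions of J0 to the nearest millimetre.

Let the short side be w mm. Then w · w√2 = 0.86 m² = 860,000 mm².
w² = 860,000/√2, so w ≈ 779.8 mm; long side = w√2 ≈ 1102.8 mm.

780 × 1103 mm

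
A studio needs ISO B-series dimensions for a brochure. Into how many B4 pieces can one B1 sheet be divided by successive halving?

Each ISO step halves the sheet: 1 × B1 → 2 × B2 → 4 × B3 → 8 × B4
From B1 to B4 is 3 halving steps: 2^3 = 8.

8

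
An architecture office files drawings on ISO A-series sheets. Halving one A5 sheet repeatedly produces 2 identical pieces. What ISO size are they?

2 = 2^1, so 1 halving step.
A5 → A6 → … → A6 after 1 step.

A6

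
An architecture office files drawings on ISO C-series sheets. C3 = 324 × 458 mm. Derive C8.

57 × 81 mm

C4: ⌊458/2⌋ × 324 = 229 × 324 mm
C5: ⌊324/2⌋ × 229 = 162 × 229 mm
C6: ⌊229/2⌋ × 162 = 114 × 162 mm
C7: ⌊162/2⌋ × 114 = 81 × 114 mm
C8: ⌊114/2⌋ × 81 = 57 × 81 mm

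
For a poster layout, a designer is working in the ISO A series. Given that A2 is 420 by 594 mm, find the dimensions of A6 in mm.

105 × 148 mm

A3: ⌊594/2⌋ × 420 = 297 × 420 mm
A4: ⌊420/2⌋ × 297 = 210 × 297 mm
A5: ⌊297/2⌋ × 210 = 148 × 210 mm
A6: ⌊210/2⌋ × 148 = 105 × 148 mm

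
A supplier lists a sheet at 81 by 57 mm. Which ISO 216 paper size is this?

Aspect ratio 81/57 ≈ 1.421 — close to the ISO √2 ≈ 1.414.
In the C-series (envelope sizes, between A and B): C8 = 57 × 81 mm.

C8 (57 × 81 mm)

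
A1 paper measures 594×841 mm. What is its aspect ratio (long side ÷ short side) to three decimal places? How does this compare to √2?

841 / 594 = 1.416
ISO 216 targets √2 ≈ 1.414; the +0.002 deviation is from mm rounding.

1.416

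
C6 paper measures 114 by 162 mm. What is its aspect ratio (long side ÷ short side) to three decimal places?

1.421

162 / 114 = 1.421
ISO 216 targets √2 ≈ 1.414; the +0.007 deviation is from mm rounding.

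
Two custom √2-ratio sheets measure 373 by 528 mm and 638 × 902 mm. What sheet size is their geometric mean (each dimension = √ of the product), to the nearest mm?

Short side: √(373 · 638) = √237974 ≈ 487.8 → 488 mm
Long side: √(528 · 902) = √476256 ≈ 690.1 → 690 mm

488 × 690 mm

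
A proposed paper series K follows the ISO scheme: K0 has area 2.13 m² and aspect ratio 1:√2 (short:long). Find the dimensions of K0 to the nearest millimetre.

1227 × 1736 mm

Let the short side be w mm. Then w · w√2 = 2.13 m² = 2,130,000 mm².
w² = 2,130,000/√2, so w ≈ 1227.2 mm; long side = w√2 ≈ 1735.6 mm.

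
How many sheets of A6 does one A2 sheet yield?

16

Each ISO step halves the sheet: 1 × A2 → 2 × A3 → 4 × A4 → 8 × A5 → …
From A2 to A6 is 4 halving steps: 2^4 = 16.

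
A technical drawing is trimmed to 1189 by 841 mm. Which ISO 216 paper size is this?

A0 (841 × 1189 mm)

Aspect ratio 1189/841 ≈ 1.414 — close to the ISO √2 ≈ 1.414.
In the A-series (A0 area = 1 m²): A0 = 841 × 1189 mm.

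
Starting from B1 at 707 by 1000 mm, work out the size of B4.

250 × 353 mm

B2: ⌊1000/2⌋ × 707 = 500 × 707 mm
B3: ⌊707/2⌋ × 500 = 353 × 500 mm
B4: ⌊500/2⌋ × 353 = 250 × 353 mm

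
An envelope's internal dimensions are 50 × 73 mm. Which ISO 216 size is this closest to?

Aspect ratio 73/50 ≈ 1.460 (ISO target is √2 ≈ 1.414).
In the A-series (A0 area = 1 m²): A8 = 52 × 74 mm.
Off by 3 mm total — nearest standard size.

A8 (52 × 74 mm)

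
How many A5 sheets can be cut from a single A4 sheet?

2

Each ISO step halves the sheet: 1 × A4 → 2 × A5
From A4 to A5 is 1 halving step: 2^1 = 2.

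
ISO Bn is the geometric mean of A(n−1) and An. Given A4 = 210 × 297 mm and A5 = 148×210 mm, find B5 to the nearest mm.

176 × 250 mm

Short side: √(210 · 148) = √31080 ≈ 176.3 → 176 mm
Long side: √(297 · 210) = √62370 ≈ 249.7 → 250 mm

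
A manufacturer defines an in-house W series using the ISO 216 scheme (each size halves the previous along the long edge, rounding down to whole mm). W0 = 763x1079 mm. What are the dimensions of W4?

190 × 269 mm

W1: ⌊1079/2⌋ × 763 = 539 × 763 mm
W2: ⌊763/2⌋ × 539 = 381 × 539 mm
W3: ⌊539/2⌋ × 381 = 269 × 381 mm
W4: ⌊381/2⌋ × 269 = 190 × 269 mm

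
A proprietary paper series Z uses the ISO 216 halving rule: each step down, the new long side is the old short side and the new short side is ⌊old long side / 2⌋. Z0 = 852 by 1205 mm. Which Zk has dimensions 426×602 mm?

Z0: 852 × 1205 mm
Z1: 602 × 852 mm
Z2: 426 × 602 mm
Z3: 301 × 426 mm
→ matches Z2.

Z2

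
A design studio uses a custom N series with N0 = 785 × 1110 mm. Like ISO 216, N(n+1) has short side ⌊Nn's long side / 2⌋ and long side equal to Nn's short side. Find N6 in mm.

N1: ⌊1110/2⌋ × 785 = 555 × 785 mm
N2: ⌊785/2⌋ × 555 = 392 × 555 mm
N3: ⌊555/2⌋ × 392 = 277 × 392 mm
N4: ⌊392/2⌋ × 277 = 196 × 277 mm
N5: ⌊277/2⌋ × 196 = 138 × 196 mm
N6: ⌊196/2⌋ × 138 = 98 × 138 mm

98 × 138 mm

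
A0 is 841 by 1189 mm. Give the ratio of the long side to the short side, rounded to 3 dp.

1189 / 841 = 1.414
Matches √2 ≈ 1.414 — the ISO 216 defining ratio.

1.414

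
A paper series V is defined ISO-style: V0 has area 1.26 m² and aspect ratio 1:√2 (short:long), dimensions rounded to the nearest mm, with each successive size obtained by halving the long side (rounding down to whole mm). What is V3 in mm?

333 × 472 mm

Let V0's short side be w mm. w · w√2 = 1.26 m² = 1,260,000 mm², so w ≈ 943.9 mm and w√2 ≈ 1334.9 mm → V0 = 944 × 1335 mm.
V1: ⌊1335/2⌋ × 944 = 667 × 944 mm
V2: ⌊944/2⌋ × 667 = 472 × 667 mm
V3: ⌊667/2⌋ × 472 = 333 × 472 mm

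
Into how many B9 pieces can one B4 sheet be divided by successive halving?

B4 = 250 × 353 mm; B9 = 44 × 62 mm.
Each halving step doubles the count; 5 steps from B4 to B9.
2^5 = 32.

32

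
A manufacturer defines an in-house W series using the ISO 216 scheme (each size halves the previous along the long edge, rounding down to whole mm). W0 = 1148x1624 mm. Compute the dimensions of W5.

W1: ⌊1624/2⌋ × 1148 = 812 × 1148 mm
W2: ⌊1148/2⌋ × 812 = 574 × 812 mm
W3: ⌊812/2⌋ × 574 = 406 × 574 mm
W4: ⌊574/2⌋ × 406 = 287 × 406 mm
W5: ⌊406/2⌋ × 287 = 203 × 287 mm

203 × 287 mm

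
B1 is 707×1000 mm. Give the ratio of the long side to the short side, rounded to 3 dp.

1000 / 707 = 1.414
Matches √2 ≈ 1.414 — the ISO 216 defining ratio.

1.414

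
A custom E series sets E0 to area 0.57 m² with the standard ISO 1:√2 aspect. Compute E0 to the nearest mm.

Let the short side be w mm. Then w · w√2 = 0.57 m² = 570,000 mm².
w² = 570,000/√2, so w ≈ 634.9 mm; long side = w√2 ≈ 897.8 mm.

635 × 898 mm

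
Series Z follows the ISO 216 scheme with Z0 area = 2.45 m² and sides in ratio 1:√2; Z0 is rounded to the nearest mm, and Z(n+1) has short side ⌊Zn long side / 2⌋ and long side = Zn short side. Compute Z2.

658 × 930 mm

Let Z0's short side be w mm. w · w√2 = 2.45 m² = 2,450,000 mm², so w ≈ 1316.2 mm and w√2 ≈ 1861.4 mm → Z0 = 1316 × 1861 mm.
Z1: ⌊1861/2⌋ × 1316 = 930 × 1316 mm
Z2: ⌊1316/2⌋ × 930 = 658 × 930 mm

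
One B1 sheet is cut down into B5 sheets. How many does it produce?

16

Each ISO step halves the sheet: 1 × B1 → 2 × B2 → 4 × B3 → 8 × B4 → …
From B1 to B5 is 4 halving steps: 2^4 = 16.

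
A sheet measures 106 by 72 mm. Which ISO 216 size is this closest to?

Aspect ratio 106/72 ≈ 1.472 (ISO target is √2 ≈ 1.414).
In the A-series (A0 area = 1 m²): A7 = 74 × 105 mm.
Off by 3 mm total — nearest standard size.

A7 (74 × 105 mm)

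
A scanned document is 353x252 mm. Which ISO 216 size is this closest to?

Aspect ratio 353/252 ≈ 1.401 — close to the ISO √2 ≈ 1.414.
In the B-series (B0 = 1000 × 1414 mm): B4 = 250 × 353 mm.
Off by 2 mm total — nearest standard size.

B4 (250 × 353 mm)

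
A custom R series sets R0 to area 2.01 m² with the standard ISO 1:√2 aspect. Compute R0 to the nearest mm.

1192 × 1686 mm

Let the short side be w mm. Then w · w√2 = 2.01 m² = 2,010,000 mm².
w² = 2,010,000/√2, so w ≈ 1192.2 mm; long side = w√2 ≈ 1686.0 mm.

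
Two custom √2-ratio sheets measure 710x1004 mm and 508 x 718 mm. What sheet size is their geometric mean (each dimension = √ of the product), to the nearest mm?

601 × 849 mm

Short side: √(710 · 508) = √360680 ≈ 600.6 → 601 mm
Long side: √(1004 · 718) = √720872 ≈ 849.0 → 849 mm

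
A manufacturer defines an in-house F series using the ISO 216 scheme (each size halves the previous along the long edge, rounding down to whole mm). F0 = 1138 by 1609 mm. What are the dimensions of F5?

201 × 284 mm

F1: ⌊1609/2⌋ × 1138 = 804 × 1138 mm
F2: ⌊1138/2⌋ × 804 = 569 × 804 mm
F3: ⌊804/2⌋ × 569 = 402 × 569 mm
F4: ⌊569/2⌋ × 402 = 284 × 402 mm
F5: ⌊402/2⌋ × 284 = 201 × 284 mm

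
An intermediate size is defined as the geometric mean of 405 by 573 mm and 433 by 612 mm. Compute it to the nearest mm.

419 × 592 mm

Short side: √(405 · 433) = √175365 ≈ 418.8 → 419 mm
Long side: √(573 · 612) = √350676 ≈ 592.2 → 592 mm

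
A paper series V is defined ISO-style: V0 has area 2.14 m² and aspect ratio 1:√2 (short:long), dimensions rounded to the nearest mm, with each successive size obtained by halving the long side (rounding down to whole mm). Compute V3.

435 × 615 mm

Let V0's short side be w mm. w · w√2 = 2.14 m² = 2,140,000 mm², so w ≈ 1230.1 mm and w√2 ≈ 1739.7 mm → V0 = 1230 × 1740 mm.
V1: ⌊1740/2⌋ × 1230 = 870 × 1230 mm
V2: ⌊1230/2⌋ × 870 = 615 × 870 mm
V3: ⌊870/2⌋ × 615 = 435 × 615 mm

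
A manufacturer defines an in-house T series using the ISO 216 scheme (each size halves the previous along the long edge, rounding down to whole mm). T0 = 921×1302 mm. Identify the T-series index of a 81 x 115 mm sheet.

T7

T0: 921 × 1302 mm
T1: 651 × 921 mm
T2: 460 × 651 mm
T3: 325 × 460 mm
T4: 230 × 325 mm
T5: 162 × 230 mm
T6: 115 × 162 mm
T7: 81 × 115 mm
T8: 57 × 81 mm
→ matches T7.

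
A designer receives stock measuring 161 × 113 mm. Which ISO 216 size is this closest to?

Aspect ratio 161/113 ≈ 1.425 — close to the ISO √2 ≈ 1.414.
In the C-series (envelope sizes, between A and B): C6 = 114 × 162 mm.
Off by 2 mm total — nearest standard size.

C6 (114 × 162 mm)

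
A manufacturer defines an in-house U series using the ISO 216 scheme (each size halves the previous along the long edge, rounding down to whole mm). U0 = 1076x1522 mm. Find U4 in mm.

269 × 380 mm

U1 = 761 × 1076 mm (from U0 by 1 halving).
U2: ⌊1076/2⌋ × 761 = 538 × 761 mm
U3: ⌊761/2⌋ × 538 = 380 × 538 mm
U4: ⌊538/2⌋ × 380 = 269 × 380 mm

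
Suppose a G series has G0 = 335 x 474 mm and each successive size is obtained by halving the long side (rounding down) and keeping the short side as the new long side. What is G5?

G1: ⌊474/2⌋ × 335 = 237 × 335 mm
G2: ⌊335/2⌋ × 237 = 167 × 237 mm
G3: ⌊237/2⌋ × 167 = 118 × 167 mm
G4: ⌊167/2⌋ × 118 = 83 × 118 mm
G5: ⌊118/2⌋ × 83 = 59 × 83 mm

59 × 83 mm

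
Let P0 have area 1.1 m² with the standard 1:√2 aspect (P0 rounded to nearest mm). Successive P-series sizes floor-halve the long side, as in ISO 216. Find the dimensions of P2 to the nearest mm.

441 × 623 mm

Let P0's short side be w mm. w · w√2 = 1.1 m² = 1,100,000 mm², so w ≈ 881.9 mm and w√2 ≈ 1247.3 mm → P0 = 882 × 1247 mm.
P1: ⌊1247/2⌋ × 882 = 623 × 882 mm
P2: ⌊882/2⌋ × 623 = 441 × 623 mm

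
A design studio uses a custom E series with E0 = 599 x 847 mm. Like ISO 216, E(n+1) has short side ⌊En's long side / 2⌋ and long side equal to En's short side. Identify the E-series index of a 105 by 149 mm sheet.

E5

E0: 599 × 847 mm
E1: 423 × 599 mm
E2: 299 × 423 mm
E3: 211 × 299 mm
E4: 149 × 211 mm
E5: 105 × 149 mm
E6: 74 × 105 mm
→ matches E5.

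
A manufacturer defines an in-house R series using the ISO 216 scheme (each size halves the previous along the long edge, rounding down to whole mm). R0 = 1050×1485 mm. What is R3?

371 × 525 mm

R1: ⌊1485/2⌋ × 1050 = 742 × 1050 mm
R2: ⌊1050/2⌋ × 742 = 525 × 742 mm
R3: ⌊742/2⌋ × 525 = 371 × 525 mm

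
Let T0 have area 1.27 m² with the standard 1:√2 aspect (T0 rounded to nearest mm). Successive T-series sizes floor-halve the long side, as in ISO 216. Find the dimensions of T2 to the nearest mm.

Let T0's short side be w mm. w · w√2 = 1.27 m² = 1,270,000 mm², so w ≈ 947.6 mm and w√2 ≈ 1340.2 mm → T0 = 948 × 1340 mm.
T1: ⌊1340/2⌋ × 948 = 670 × 948 mm
T2: ⌊948/2⌋ × 670 = 474 × 670 mm

474 × 670 mm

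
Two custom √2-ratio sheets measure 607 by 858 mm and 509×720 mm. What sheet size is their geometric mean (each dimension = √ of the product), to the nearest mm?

556 × 786 mm

Short side: √(607 · 509) = √308963 ≈ 555.8 → 556 mm
Long side: √(858 · 720) = √617760 ≈ 786.0 → 786 mm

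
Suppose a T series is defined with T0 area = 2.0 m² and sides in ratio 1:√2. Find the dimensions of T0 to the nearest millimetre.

Let the short side be w mm. Then w · w√2 = 2.0 m² = 2,000,000 mm².
w² = 2,000,000/√2, so w ≈ 1189.2 mm; long side = w√2 ≈ 1681.8 mm.

1189 × 1682 mm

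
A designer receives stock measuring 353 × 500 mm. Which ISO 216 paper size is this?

B3 (353 × 500 mm)

Aspect ratio 500/353 ≈ 1.416 — close to the ISO √2 ≈ 1.414.
In the B-series (B0 = 1000 × 1414 mm): B3 = 353 × 500 mm.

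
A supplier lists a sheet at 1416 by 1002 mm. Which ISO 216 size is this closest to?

B0 (1000 × 1414 mm)

Aspect ratio 1416/1002 ≈ 1.413 — close to the ISO √2 ≈ 1.414.
In the B-series (B0 = 1000 × 1414 mm): B0 = 1000 × 1414 mm.
Off by 4 mm total — nearest standard size.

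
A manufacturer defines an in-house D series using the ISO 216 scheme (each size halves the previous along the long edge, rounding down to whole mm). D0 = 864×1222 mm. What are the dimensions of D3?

305 × 432 mm

D1: ⌊1222/2⌋ × 864 = 611 × 864 mm
D2: ⌊864/2⌋ × 611 = 432 × 611 mm
D3: ⌊611/2⌋ × 432 = 305 × 432 mm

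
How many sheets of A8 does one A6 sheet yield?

4

Each ISO step halves the sheet: 1 × A6 → 2 × A7 → 4 × A8
From A6 to A8 is 2 halving steps: 2^2 = 4.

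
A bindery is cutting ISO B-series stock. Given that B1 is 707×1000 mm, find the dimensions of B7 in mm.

88 × 125 mm

B2: ⌊1000/2⌋ × 707 = 500 × 707 mm
B3: ⌊707/2⌋ × 500 = 353 × 500 mm
B4: ⌊500/2⌋ × 353 = 250 × 353 mm
B5: ⌊353/2⌋ × 250 = 176 × 250 mm
B6: ⌊250/2⌋ × 176 = 125 × 176 mm
B7: ⌊176/2⌋ × 125 = 88 × 125 mm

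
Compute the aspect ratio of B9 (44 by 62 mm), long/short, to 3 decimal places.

1.409

62 / 44 = 1.409
ISO 216 targets √2 ≈ 1.414; the -0.005 deviation is from mm rounding.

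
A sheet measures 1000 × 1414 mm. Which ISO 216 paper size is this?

B0 (1000 × 1414 mm)

Aspect ratio 1414/1000 ≈ 1.414 — close to the ISO √2 ≈ 1.414.
In the B-series (B0 = 1000 × 1414 mm): B0 = 1000 × 1414 mm.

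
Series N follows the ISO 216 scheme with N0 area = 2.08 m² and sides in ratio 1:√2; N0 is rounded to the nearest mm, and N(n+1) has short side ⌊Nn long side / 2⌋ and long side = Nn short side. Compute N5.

214 × 303 mm

Let N0's short side be w mm. w · w√2 = 2.08 m² = 2,080,000 mm², so w ≈ 1212.8 mm and w√2 ≈ 1715.1 mm → N0 = 1213 × 1715 mm.
N1: ⌊1715/2⌋ × 1213 = 857 × 1213 mm
N2: ⌊1213/2⌋ × 857 = 606 × 857 mm
N3: ⌊857/2⌋ × 606 = 428 × 606 mm
N4: ⌊606/2⌋ × 428 = 303 × 428 mm
N5: ⌊428/2⌋ × 303 = 214 × 303 mm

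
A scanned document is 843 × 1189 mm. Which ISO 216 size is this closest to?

A0 (841 × 1189 mm)

Aspect ratio 1189/843 ≈ 1.410 — close to the ISO √2 ≈ 1.414.
In the A-series (A0 area = 1 m²): A0 = 841 × 1189 mm.
Off by 2 mm total — nearest standard size.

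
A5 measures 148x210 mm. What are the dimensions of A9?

37 × 52 mm

A6: ⌊210/2⌋ × 148 = 105 × 148 mm
A7: ⌊148/2⌋ × 105 = 74 × 105 mm
A8: ⌊105/2⌋ × 74 = 52 × 74 mm
A9: ⌊74/2⌋ × 52 = 37 × 52 mm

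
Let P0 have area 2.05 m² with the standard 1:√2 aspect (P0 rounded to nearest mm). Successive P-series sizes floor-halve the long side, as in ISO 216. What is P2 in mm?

Let P0's short side be w mm. w · w√2 = 2.05 m² = 2,050,000 mm², so w ≈ 1204.0 mm and w√2 ≈ 1702.7 mm → P0 = 1204 × 1703 mm.
P1: ⌊1703/2⌋ × 1204 = 851 × 1204 mm
P2: ⌊1204/2⌋ × 851 = 602 × 851 mm

602 × 851 mm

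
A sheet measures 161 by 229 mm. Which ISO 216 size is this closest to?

C5 (162 × 229 mm)

Aspect ratio 229/161 ≈ 1.422 — close to the ISO √2 ≈ 1.414.
In the C-series (envelope sizes, between A and B): C5 = 162 × 229 mm.
Off by 1 mm total — nearest standard size.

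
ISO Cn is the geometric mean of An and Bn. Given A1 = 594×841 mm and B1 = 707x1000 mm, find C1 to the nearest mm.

648 × 917 mm

Short side: √(594 · 707) = √419958 ≈ 648.0 → 648 mm
Long side: √(841 · 1000) = √841000 ≈ 917.1 → 917 mm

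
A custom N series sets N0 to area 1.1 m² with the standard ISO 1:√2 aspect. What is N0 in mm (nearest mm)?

882 × 1247 mm

Let the short side be w mm. Then w · w√2 = 1.1 m² = 1,100,000 mm².
w² = 1,100,000/√2, so w ≈ 881.9 mm; long side = w√2 ≈ 1247.3 mm.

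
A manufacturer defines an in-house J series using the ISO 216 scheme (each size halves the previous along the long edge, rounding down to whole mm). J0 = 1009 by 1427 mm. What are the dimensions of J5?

178 × 252 mm

J1 = 713 × 1009 mm (from J0 by 1 halving).
J2: ⌊1009/2⌋ × 713 = 504 × 713 mm
J3: ⌊713/2⌋ × 504 = 356 × 504 mm
J4: ⌊504/2⌋ × 356 = 252 × 356 mm
J5: ⌊356/2⌋ × 252 = 178 × 252 mm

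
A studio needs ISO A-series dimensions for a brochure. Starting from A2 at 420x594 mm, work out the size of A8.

A3: ⌊594/2⌋ × 420 = 297 × 420 mm
A4: ⌊420/2⌋ × 297 = 210 × 297 mm
A5: ⌊297/2⌋ × 210 = 148 × 210 mm
A6: ⌊210/2⌋ × 148 = 105 × 148 mm
A7: ⌊148/2⌋ × 105 = 74 × 105 mm
A8: ⌊105/2⌋ × 74 = 52 × 74 mm

52 × 74 mm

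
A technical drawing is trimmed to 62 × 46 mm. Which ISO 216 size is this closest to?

B9 (44 × 62 mm)

Aspect ratio 62/46 ≈ 1.348 (ISO target is √2 ≈ 1.414).
In the B-series (B0 = 1000 × 1414 mm): B9 = 44 × 62 mm.
Off by 2 mm total — nearest standard size.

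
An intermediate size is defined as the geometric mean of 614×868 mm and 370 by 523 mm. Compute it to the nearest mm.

Short side: √(614 · 370) = √227180 ≈ 476.6 → 477 mm
Long side: √(868 · 523) = √453964 ≈ 673.8 → 674 mm

477 × 674 mm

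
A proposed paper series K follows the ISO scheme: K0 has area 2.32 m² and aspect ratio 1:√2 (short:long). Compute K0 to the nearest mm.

1281 × 1811 mm

Let the short side be w mm. Then w · w√2 = 2.32 m² = 2,320,000 mm².
w² = 2,320,000/√2, so w ≈ 1280.8 mm; long side = w√2 ≈ 1811.3 mm.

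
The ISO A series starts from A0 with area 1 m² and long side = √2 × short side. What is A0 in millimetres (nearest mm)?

841 × 1189 mm

Let the short side be w mm. Then the long side is w√2 and w · w√2 = 10⁶ mm².
w² = 10⁶/√2, so w = 1000 / 2^(1/4) ≈ 840.9 mm; long side = 1000 · 2^(1/4) ≈ 1189.2 mm.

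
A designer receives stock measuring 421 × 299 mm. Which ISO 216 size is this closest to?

A3 (297 × 420 mm)

Aspect ratio 421/299 ≈ 1.408 — close to the ISO √2 ≈ 1.414.
In the A-series (A0 area = 1 m²): A3 = 297 × 420 mm.
Off by 3 mm total — nearest standard size.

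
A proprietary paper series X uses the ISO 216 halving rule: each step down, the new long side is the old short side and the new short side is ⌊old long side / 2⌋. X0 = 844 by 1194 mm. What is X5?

149 × 211 mm

X1: ⌊1194/2⌋ × 844 = 597 × 844 mm
X2: ⌊844/2⌋ × 597 = 422 × 597 mm
X3: ⌊597/2⌋ × 422 = 298 × 422 mm
X4: ⌊422/2⌋ × 298 = 211 × 298 mm
X5: ⌊298/2⌋ × 211 = 149 × 211 mm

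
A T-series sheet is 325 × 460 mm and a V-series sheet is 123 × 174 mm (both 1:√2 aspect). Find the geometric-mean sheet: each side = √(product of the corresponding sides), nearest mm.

200 × 283 mm

Short side: √(325 · 123) = √39975 ≈ 199.9 → 200 mm
Long side: √(460 · 174) = √80040 ≈ 282.9 → 283 mm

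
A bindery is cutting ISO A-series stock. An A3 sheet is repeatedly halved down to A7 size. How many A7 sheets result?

Each ISO step halves the sheet: 1 × A3 → 2 × A4 → 4 × A5 → 8 × A6 → …
From A3 to A7 is 4 halving steps: 2^4 = 16.

16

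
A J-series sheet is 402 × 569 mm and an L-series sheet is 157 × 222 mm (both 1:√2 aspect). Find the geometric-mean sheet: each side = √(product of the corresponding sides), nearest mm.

251 × 355 mm

Short side: √(402 · 157) = √63114 ≈ 251.2 → 251 mm
Long side: √(569 · 222) = √126318 ≈ 355.4 → 355 mm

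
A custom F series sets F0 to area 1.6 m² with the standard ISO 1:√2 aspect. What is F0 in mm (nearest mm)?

1064 × 1504 mm

Let the short side be w mm. Then w · w√2 = 1.6 m² = 1,600,000 mm².
w² = 1,600,000/√2, so w ≈ 1063.7 mm; long side = w√2 ≈ 1504.2 mm.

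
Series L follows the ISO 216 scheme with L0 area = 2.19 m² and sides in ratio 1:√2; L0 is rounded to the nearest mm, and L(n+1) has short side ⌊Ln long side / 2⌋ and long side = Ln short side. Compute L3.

Let L0's short side be w mm. w · w√2 = 2.19 m² = 2,190,000 mm², so w ≈ 1244.4 mm and w√2 ≈ 1759.9 mm → L0 = 1244 × 1760 mm.
L1: ⌊1760/2⌋ × 1244 = 880 × 1244 mm
L2: ⌊1244/2⌋ × 880 = 622 × 880 mm
L3: ⌊880/2⌋ × 622 = 440 × 622 mm

440 × 622 mm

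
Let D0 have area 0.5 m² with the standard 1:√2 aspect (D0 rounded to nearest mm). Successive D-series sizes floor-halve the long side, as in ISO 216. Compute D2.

297 × 420 mm

Let D0's short side be w mm. w · w√2 = 0.5 m² = 500,000 mm², so w ≈ 594.6 mm and w√2 ≈ 840.9 mm → D0 = 595 × 841 mm.
D1: ⌊841/2⌋ × 595 = 420 × 595 mm
D2: ⌊595/2⌋ × 420 = 297 × 420 mm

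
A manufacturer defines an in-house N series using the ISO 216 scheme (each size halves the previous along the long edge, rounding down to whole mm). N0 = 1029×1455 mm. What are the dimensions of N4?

N1: ⌊1455/2⌋ × 1029 = 727 × 1029 mm
N2: ⌊1029/2⌋ × 727 = 514 × 727 mm
N3: ⌊727/2⌋ × 514 = 363 × 514 mm
N4: ⌊514/2⌋ × 363 = 257 × 363 mm

257 × 363 mm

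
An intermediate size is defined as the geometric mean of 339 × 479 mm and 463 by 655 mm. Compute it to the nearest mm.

396 × 560 mm

Short side: √(339 · 463) = √156957 ≈ 396.2 → 396 mm
Long side: √(479 · 655) = √313745 ≈ 560.1 → 560 mm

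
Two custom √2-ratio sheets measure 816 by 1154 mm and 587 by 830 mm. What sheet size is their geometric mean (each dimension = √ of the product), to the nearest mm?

692 × 979 mm

Short side: √(816 · 587) = √478992 ≈ 692.1 → 692 mm
Long side: √(1154 · 830) = √957820 ≈ 978.7 → 979 mm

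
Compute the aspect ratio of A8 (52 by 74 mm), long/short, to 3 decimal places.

1.423

74 / 52 = 1.423
ISO 216 targets √2 ≈ 1.414; the +0.009 deviation is from mm rounding.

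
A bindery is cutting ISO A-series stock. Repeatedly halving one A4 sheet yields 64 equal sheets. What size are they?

64 = 2^6, so 6 halving steps.
A4 → A5 → … → A10 after 6 steps.

A10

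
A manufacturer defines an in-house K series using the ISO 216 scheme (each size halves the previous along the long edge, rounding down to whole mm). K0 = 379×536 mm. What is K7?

K1 = 268 × 379 mm (from K0 by 1 halving).
K2: ⌊379/2⌋ × 268 = 189 × 268 mm
K3: ⌊268/2⌋ × 189 = 134 × 189 mm
K4: ⌊189/2⌋ × 134 = 94 × 134 mm
K5: ⌊134/2⌋ × 94 = 67 × 94 mm
K6: ⌊94/2⌋ × 67 = 47 × 67 mm
K7: ⌊67/2⌋ × 47 = 33 × 47 mm

33 × 47 mm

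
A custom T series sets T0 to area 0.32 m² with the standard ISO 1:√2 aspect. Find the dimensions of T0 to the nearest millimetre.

476 × 673 mm

Let the short side be w mm. Then w · w√2 = 0.32 m² = 320,000 mm².
w² = 320,000/√2, so w ≈ 475.7 mm; long side = w√2 ≈ 672.7 mm.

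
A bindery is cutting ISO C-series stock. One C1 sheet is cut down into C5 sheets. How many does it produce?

16

Each ISO step halves the sheet: 1 × C1 → 2 × C2 → 4 × C3 → 8 × C4 → …
From C1 to C5 is 4 halving steps: 2^4 = 16.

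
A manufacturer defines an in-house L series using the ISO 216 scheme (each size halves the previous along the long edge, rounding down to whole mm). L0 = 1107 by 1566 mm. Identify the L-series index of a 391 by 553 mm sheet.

L0: 1107 × 1566 mm
L1: 783 × 1107 mm
L2: 553 × 783 mm
L3: 391 × 553 mm
L4: 276 × 391 mm
→ matches L3.

L3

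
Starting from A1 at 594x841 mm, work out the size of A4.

210 × 297 mm

A2: ⌊841/2⌋ × 594 = 420 × 594 mm
A3: ⌊594/2⌋ × 420 = 297 × 420 mm
A4: ⌊420/2⌋ × 297 = 210 × 297 mm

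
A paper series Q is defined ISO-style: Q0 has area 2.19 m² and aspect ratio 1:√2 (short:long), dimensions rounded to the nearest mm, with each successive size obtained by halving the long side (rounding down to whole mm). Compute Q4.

311 × 440 mm

Let Q0's short side be w mm. w · w√2 = 2.19 m² = 2,190,000 mm², so w ≈ 1244.4 mm and w√2 ≈ 1759.9 mm → Q0 = 1244 × 1760 mm.
Q1: ⌊1760/2⌋ × 1244 = 880 × 1244 mm
Q2: ⌊1244/2⌋ × 880 = 622 × 880 mm
Q3: ⌊880/2⌋ × 622 = 440 × 622 mm
Q4: ⌊622/2⌋ × 440 = 311 × 440 mm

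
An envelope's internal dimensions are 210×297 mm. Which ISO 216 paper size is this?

A4 (210 × 297 mm)

Aspect ratio 297/210 ≈ 1.414 — close to the ISO √2 ≈ 1.414.
In the A-series (A0 area = 1 m²): A4 = 210 × 297 mm.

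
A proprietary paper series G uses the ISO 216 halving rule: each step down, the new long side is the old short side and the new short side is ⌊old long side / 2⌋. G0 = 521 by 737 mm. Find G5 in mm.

G1 = 368 × 521 mm (from G0 by 1 halving).
G2: ⌊521/2⌋ × 368 = 260 × 368 mm
G3: ⌊368/2⌋ × 260 = 184 × 260 mm
G4: ⌊260/2⌋ × 184 = 130 × 184 mm
G5: ⌊184/2⌋ × 130 = 92 × 130 mm

92 × 130 mm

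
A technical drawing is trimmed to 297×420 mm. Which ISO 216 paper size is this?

A3 (297 × 420 mm)

Aspect ratio 420/297 ≈ 1.414 — close to the ISO √2 ≈ 1.414.
In the A-series (A0 area = 1 m²): A3 = 297 × 420 mm.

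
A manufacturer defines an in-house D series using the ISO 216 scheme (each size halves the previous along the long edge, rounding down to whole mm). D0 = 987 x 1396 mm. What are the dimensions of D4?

246 × 349 mm

D1 = 698 × 987 mm (from D0 by 1 halving).
D2: ⌊987/2⌋ × 698 = 493 × 698 mm
D3: ⌊698/2⌋ × 493 = 349 × 493 mm
D4: ⌊493/2⌋ × 349 = 246 × 349 mm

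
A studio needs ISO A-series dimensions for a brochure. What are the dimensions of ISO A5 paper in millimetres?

148 × 210 mm

A0 = 841 × 1189 mm (A0 has area 1 m², aspect 1:√2).
A1: ⌊1189/2⌋ × 841 = 594 × 841 mm
A2: ⌊841/2⌋ × 594 = 420 × 594 mm
A3: ⌊594/2⌋ × 420 = 297 × 420 mm
A4: ⌊420/2⌋ × 297 = 210 × 297 mm
A5: ⌊297/2⌋ × 210 = 148 × 210 mm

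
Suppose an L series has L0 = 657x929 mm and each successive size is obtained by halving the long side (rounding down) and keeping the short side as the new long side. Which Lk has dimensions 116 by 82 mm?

L6

L0: 657 × 929 mm
L1: 464 × 657 mm
L2: 328 × 464 mm
L3: 232 × 328 mm
L4: 164 × 232 mm
L5: 116 × 164 mm
L6: 82 × 116 mm
L7: 58 × 82 mm
→ matches L6.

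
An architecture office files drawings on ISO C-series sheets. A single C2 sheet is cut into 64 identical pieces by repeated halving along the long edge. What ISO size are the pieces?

C8

64 = 2^6, so 6 halving steps.
C2 → C3 → … → C8 after 6 steps.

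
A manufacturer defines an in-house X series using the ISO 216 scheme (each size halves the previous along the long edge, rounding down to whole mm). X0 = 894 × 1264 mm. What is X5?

158 × 223 mm

X1: ⌊1264/2⌋ × 894 = 632 × 894 mm
X2: ⌊894/2⌋ × 632 = 447 × 632 mm
X3: ⌊632/2⌋ × 447 = 316 × 447 mm
X4: ⌊447/2⌋ × 316 = 223 × 316 mm
X5: ⌊316/2⌋ × 223 = 158 × 223 mm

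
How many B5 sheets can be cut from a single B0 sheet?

B0 = 1000 × 1414 mm; B5 = 176 × 250 mm.
Each halving step doubles the count; 5 steps from B0 to B5.
2^5 = 32.

32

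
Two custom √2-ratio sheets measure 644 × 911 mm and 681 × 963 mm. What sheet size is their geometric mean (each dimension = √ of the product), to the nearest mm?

662 × 937 mm

Short side: √(644 · 681) = √438564 ≈ 662.2 → 662 mm
Long side: √(911 · 963) = √877293 ≈ 936.6 → 937 mm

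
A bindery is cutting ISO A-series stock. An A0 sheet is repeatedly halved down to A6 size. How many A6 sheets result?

64

Each ISO step halves the sheet: 1 × A0 → 2 × A1 → 4 × A2 → 8 × A3 → …
From A0 to A6 is 6 halving steps: 2^6 = 64.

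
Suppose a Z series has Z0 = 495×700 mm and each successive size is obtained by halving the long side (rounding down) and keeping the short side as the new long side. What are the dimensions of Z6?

61 × 87 mm

Z1 = 350 × 495 mm (from Z0 by 1 halving).
Z2: ⌊495/2⌋ × 350 = 247 × 350 mm
Z3: ⌊350/2⌋ × 247 = 175 × 247 mm
Z4: ⌊247/2⌋ × 175 = 123 × 175 mm
Z5: ⌊175/2⌋ × 123 = 87 × 123 mm
Z6: ⌊123/2⌋ × 87 = 61 × 87 mm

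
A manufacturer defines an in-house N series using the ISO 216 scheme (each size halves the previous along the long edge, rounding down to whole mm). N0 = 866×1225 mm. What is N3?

N1: ⌊1225/2⌋ × 866 = 612 × 866 mm
N2: ⌊866/2⌋ × 612 = 433 × 612 mm
N3: ⌊612/2⌋ × 433 = 306 × 433 mm

306 × 433 mm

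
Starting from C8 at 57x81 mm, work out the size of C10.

28 × 40 mm

C9: ⌊81/2⌋ × 57 = 40 × 57 mm
C10: ⌊57/2⌋ × 40 = 28 × 40 mm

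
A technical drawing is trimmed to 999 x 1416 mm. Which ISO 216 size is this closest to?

Aspect ratio 1416/999 ≈ 1.417 — close to the ISO √2 ≈ 1.414.
In the B-series (B0 = 1000 × 1414 mm): B0 = 1000 × 1414 mm.
Off by 3 mm total — nearest standard size.

B0 (1000 × 1414 mm)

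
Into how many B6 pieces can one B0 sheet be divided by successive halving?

Each ISO step halves the sheet: 1 × B0 → 2 × B1 → 4 × B2 → 8 × B3 → …
From B0 to B6 is 6 halving steps: 2^6 = 64.

64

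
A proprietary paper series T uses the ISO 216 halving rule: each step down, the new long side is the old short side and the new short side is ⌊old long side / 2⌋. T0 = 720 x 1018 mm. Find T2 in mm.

360 × 509 mm

T1: ⌊1018/2⌋ × 720 = 509 × 720 mm
T2: ⌊720/2⌋ × 509 = 360 × 509 mm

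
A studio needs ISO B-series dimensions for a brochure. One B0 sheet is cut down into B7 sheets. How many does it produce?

Each ISO step halves the sheet: 1 × B0 → 2 × B1 → 4 × B2 → 8 × B3 → …
From B0 to B7 is 7 halving steps: 2^7 = 128.

128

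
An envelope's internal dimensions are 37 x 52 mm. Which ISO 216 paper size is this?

A9 (37 × 52 mm)

Aspect ratio 52/37 ≈ 1.405 — close to the ISO √2 ≈ 1.414.
In the A-series (A0 area = 1 m²): A9 = 37 × 52 mm.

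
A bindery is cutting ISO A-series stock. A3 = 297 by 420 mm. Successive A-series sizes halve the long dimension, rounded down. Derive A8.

52 × 74 mm

A4: ⌊420/2⌋ × 297 = 210 × 297 mm
A5: ⌊297/2⌋ × 210 = 148 × 210 mm
A6: ⌊210/2⌋ × 148 = 105 × 148 mm
A7: ⌊148/2⌋ × 105 = 74 × 105 mm
A8: ⌊105/2⌋ × 74 = 52 × 74 mm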